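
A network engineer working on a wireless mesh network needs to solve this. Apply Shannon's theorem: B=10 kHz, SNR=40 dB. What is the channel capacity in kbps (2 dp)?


Given: B = 10 kHz, SNR = 40 dB
SNR linear = 10^(40/10) = 10000
1 + SNR = 10001
log2(10001) = 13.2878566418
C = 10 * 1000 * 13.2878566418 = 132878.5664 bps
C = 132.878566 kbps -> 132.88 kbps (2 dp)

132.88


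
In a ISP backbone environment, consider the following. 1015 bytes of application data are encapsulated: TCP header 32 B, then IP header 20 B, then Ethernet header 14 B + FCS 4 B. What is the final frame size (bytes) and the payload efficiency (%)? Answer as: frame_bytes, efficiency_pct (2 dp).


TCP segment = 1015 + 32 = 1047 B
IP packet = 1047 + 20 = 1067 B
Ethernet frame = 1067 + 14 + 4 = 1085 B
Efficiency = app / frame = 1015 / 1085 = 0.935484 = 93.5484% -> 93.55% (2 dp)

1085, 93.55


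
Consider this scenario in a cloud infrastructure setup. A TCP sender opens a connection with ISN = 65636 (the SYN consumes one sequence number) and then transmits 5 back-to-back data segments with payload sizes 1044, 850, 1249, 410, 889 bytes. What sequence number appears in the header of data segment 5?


The SYN occupies sequence number ISN = 65636, so the first data byte is ISN + 1 = 65637.
SEQ of data segment i = (ISN + 1) + sum of payload sizes of segments 1..i-1.
Segment 1: SEQ = 65637, payload = 1044 bytes
Segment 2: SEQ = 66681, payload = 850 bytes
Segment 3: SEQ = 67531, payload = 1249 bytes
Segment 4: SEQ = 68780, payload = 410 bytes
Segment 5: SEQ = 69190, payload = 889 bytes
SEQ of segment 5 = 65637 + 1044 + 850 + 1249 + 410 = 69190

69190


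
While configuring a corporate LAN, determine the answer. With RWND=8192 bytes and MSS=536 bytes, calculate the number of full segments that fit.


Given: RWND = 8192 bytes, MSS = 536 bytes
Full segments = floor(RWND / MSS)
Full segments = floor(8192 / 536)
Full segments = floor(15.2836) = 15

15


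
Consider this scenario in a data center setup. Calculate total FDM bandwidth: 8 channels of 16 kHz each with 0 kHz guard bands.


Given: 8 channels, 16 kHz each, guard = 0 kHz
Channel bandwidth = 8 * 16 = 128 kHz
Guard bands = 7 gaps * 0 kHz = 0 kHz
Total = 128 + 0 = 128 kHz

128


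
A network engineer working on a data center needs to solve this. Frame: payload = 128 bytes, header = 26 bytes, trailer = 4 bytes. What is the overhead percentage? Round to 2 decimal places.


Given: payload = 128 B, header = 26 B, trailer = 4 B
Overhead bytes = header + trailer = 26 + 4 = 30
Total frame = payload + overhead = 128 + 30 = 158
Overhead % = 30 / 158 * 100 = 18.9873% -> 18.99% (2 dp)

18.99


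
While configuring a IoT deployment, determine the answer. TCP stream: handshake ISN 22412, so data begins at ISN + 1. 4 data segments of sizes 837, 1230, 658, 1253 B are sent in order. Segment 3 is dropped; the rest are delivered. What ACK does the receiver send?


SYN uses sequence number 22412; first data byte = ISN + 1 = 22413.
Segment 1: SEQ = 22413, len = 837 B, covers [22413, 23249]
Segment 2: SEQ = 23250, len = 1230 B, covers [23250, 24479]
Segment 3: SEQ = 24480, len = 658 B, covers [24480, 25137] [LOST]
Segment 4: SEQ = 25138, len = 1253 B, covers [25138, 26390]
In-order data received: bytes [22413, 24479] (segments 1..2).
Segment 3 missing -> gap begins at byte 24480; later segments buffered out of order.
Cumulative ACK = next expected in-order byte = 22413 + 837 + 1230 = 24480

24480


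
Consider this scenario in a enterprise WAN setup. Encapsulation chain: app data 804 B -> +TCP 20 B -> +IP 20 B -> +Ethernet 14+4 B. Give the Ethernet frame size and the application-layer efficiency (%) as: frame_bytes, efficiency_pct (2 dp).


TCP segment = 804 + 20 = 824 B
IP packet = 824 + 20 = 844 B
Ethernet frame = 844 + 14 + 4 = 862 B
Efficiency = app / frame = 804 / 862 = 0.932715 = 93.2715% -> 93.27% (2 dp)

862, 93.27


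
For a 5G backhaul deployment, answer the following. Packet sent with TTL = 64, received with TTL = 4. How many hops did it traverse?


Given: initial TTL = 64, received TTL = 4
Hops = initial TTL - received TTL
Hops = 64 - 4 = 60

60


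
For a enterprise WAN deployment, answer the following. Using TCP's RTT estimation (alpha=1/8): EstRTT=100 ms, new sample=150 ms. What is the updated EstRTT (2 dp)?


Given: EstRTT = 100 ms, SampleRTT = 150 ms, alpha = 1/8
New EstRTT = (1 - alpha) * EstRTT + alpha * SampleRTT
(7/8) * 100 = 87.5
(1/8) * 150 = 18.75
New EstRTT = 87.5 + 18.75 = 106.25 ms -> 106.25 ms (2 dp)

106.25


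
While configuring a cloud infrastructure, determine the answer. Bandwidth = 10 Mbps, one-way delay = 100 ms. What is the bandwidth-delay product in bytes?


Given: bandwidth = 10 Mbps, delay = 100 ms
BDP in bits = 10 * 10^6 * 100 / 1000
BDP in bits = 1000000
BDP in bytes = 1000000 / 8 = 125000

125000


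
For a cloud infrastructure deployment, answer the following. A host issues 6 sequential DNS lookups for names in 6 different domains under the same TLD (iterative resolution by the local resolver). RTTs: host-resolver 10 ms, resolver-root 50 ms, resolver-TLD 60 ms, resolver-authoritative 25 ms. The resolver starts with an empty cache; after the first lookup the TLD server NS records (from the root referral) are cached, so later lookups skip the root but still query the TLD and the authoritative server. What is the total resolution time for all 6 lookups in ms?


Lookup 1 (cold cache): local + root + TLD + auth = 10 + 50 + 60 + 25 = 145 ms
Lookups 2..6 (TLD NS cached -> skip root; new domain -> still ask TLD and auth): local + TLD + auth = 10 + 60 + 25 = 95 ms each
Remaining 5 lookups: 5 * 95 = 475 ms
Total = 145 + 475 = 620 ms

620


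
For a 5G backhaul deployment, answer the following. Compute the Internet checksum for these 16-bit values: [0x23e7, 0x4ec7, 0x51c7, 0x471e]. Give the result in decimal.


Given words: [0x23e7, 0x4ec7, 0x51c7, 0x471e]
Step 1: Sum all words
Raw sum = 9191 + 20167 + 20935 + 18206 = 68499
Step 2: Fold carry: (2963 + 1) = 2964
One's complement = ~2964 & 0xFFFF = 62571

62571


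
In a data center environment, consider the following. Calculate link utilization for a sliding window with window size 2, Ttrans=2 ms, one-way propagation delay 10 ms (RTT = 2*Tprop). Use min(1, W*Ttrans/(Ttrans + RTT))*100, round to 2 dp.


Given: W = 2, Ttrans = 2 ms, RTT = 20 ms (= 2 * Tprop, Tprop = 10 ms)
Cycle time = Ttrans + RTT = 2 + 20 = 22 ms (first packet sent until its ACK returns)
W * Ttrans = 2 * 2 = 4 ms of sending per cycle
W * Ttrans / (Ttrans + RTT) = 4 / 22 = 0.181818
U = min(1, 0.181818) = 0.181818
U% = 18.18%

18.18


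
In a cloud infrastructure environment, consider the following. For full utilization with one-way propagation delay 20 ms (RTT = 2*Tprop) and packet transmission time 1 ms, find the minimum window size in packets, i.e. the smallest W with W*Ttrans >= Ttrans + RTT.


Given: Ttrans = 1 ms, RTT = 40 ms (= 2 * Tprop, Tprop = 20 ms)
Time until first ACK returns = Ttrans + RTT = 1 + 40 = 41 ms
Need W * Ttrans >= Ttrans + RTT  ->  W >= (Ttrans + RTT) / Ttrans
(Ttrans + RTT) / Ttrans = 41 / 1 = 41
W_min = ceil(41) = 41

41


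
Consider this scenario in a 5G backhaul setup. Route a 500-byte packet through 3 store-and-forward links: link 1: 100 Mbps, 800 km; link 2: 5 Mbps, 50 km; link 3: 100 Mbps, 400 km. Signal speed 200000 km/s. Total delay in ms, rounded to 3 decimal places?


Packet = 500 bytes = 4000 bits. Store-and-forward: sum (t_trans + t_prop) per link.
Link 1: t_trans = 4000/(100*10^6) s = 0.0400 ms; t_prop = 800/200000 s = 4.0000 ms; subtotal = 4.0400 ms
Link 2: t_trans = 4000/(5*10^6) s = 0.8000 ms; t_prop = 50/200000 s = 0.2500 ms; subtotal = 1.0500 ms
Link 3: t_trans = 4000/(100*10^6) s = 0.0400 ms; t_prop = 400/200000 s = 2.0000 ms; subtotal = 2.0400 ms
End-to-end = 4.0400 + 1.0500 + 2.0400 = 7.1300 ms -> 7.130 ms (3 dp)

7.130


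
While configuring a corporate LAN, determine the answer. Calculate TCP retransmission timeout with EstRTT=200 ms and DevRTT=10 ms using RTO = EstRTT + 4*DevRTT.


Given: EstRTT = 200 ms, DevRTT = 10 ms
Timeout = EstRTT + 4 * DevRTT
4 * DevRTT = 4 * 10 = 40
Timeout = 200 + 40 = 240 ms

240


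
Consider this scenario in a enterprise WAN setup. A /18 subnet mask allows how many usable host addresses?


Given: subnet mask /18
Host bits = 32 - 18 = 14
Total addresses = 2^14 = 16384
Usable hosts = 16384 - 2 (network + broadcast) = 16382

16382


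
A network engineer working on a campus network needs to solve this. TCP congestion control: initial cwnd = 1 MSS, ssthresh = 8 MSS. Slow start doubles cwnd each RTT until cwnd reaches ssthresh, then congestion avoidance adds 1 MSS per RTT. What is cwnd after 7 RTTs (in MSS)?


RTT 0: cwnd = 1 MSS (initial)
RTT 1: cwnd = 2 MSS (slow start, doubled)
RTT 2: cwnd = 4 MSS (slow start, doubled)
RTT 3: cwnd = 8 MSS (slow start, doubled)
RTT 4: cwnd = 9 MSS (congestion avoidance, +1)
RTT 5: cwnd = 10 MSS (congestion avoidance, +1)
RTT 6: cwnd = 11 MSS (congestion avoidance, +1)
RTT 7: cwnd = 12 MSS (congestion avoidance, +1)

12


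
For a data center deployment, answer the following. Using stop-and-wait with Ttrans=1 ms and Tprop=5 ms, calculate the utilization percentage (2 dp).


Given: Ttrans = 1 ms, Tprop = 5 ms
RTT = 2 * Tprop = 2 * 5 = 10 ms
U = Ttrans / (Ttrans + RTT)
U = 1 / (1 + 10)
U = 1 / 11 = 0.090909
U% = 9.09%

9.09


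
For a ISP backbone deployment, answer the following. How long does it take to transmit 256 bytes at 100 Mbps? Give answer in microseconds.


Given: packet = 256 bytes, bandwidth = 100 Mbps
Packet in bits = 256 * 8 = 2048 bits
Bandwidth = 100 * 10^6 = 100000000 bps
Time = 2048 / 100000000 seconds
Time in us = 2048 * 10^6 / 100000000 = 20.48

20.48


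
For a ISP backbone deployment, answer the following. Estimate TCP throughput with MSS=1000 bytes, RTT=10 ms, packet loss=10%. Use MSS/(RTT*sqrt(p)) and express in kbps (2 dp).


Given: MSS = 1000 bytes, RTT = 10 ms, loss = 10%
RTT in seconds = 10 / 1000 = 0.01
Loss rate = 10% = 0.1
sqrt(loss) = sqrt(0.1) = 0.316227766017
Throughput (bytes/s) = 1000 / (0.01 * 0.316227766017) = 316227.7660
Throughput (kbps) = 316227.7660 * 8 / 1000 = 2529.822128 -> 2529.82 kbps (2 dp)

2529.82


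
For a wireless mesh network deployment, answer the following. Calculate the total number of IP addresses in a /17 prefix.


Given: CIDR prefix /17
Host bits = 32 - 17 = 15
Total addresses = 2^15 = 32768

32768


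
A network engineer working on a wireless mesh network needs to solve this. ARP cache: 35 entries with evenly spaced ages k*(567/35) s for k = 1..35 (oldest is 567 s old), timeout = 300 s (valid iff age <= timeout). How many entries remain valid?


Ages are k * 567/35 s for k = 1..35 (spacing = 16.2000 s).
Entry k is valid iff k * 567/35 <= 300 iff k <= 35 * 300 / 567 = 18.5185
n_valid = floor(18.5185) = 18
(n_stale = 35 - 18 = 17)

18


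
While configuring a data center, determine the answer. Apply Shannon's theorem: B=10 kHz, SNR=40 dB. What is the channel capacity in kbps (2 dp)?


Given: B = 10 kHz, SNR = 40 dB
SNR linear = 10^(40/10) = 10000
1 + SNR = 10001
log2(10001) = 13.2878566418
C = 10 * 1000 * 13.2878566418 = 132878.5664 bps
C = 132.878566 kbps -> 132.88 kbps (2 dp)

132.88


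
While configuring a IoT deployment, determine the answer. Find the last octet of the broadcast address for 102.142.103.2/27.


Given: IP = 102.142.103.2, prefix = /27
Host bits = 32 - 27 = 5
Network last octet = 2 AND mask = 0
Host part size = 2^5 - 1 = 31
Broadcast last octet = 0 OR 31 = 31

31


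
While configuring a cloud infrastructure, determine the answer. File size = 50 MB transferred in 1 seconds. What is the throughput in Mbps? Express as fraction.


Given: file = 50 MB, time = 1 s
File in Mb = 50 * 8 = 400 Mb
Throughput = 400 / 1 Mbps
Throughput = 400 Mbps

400


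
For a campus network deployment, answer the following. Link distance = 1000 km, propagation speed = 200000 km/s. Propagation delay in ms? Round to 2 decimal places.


Given: distance = 1000 km, speed = 200000 km/s
Delay = distance / speed = 1000 / 200000 seconds
Delay in ms = 1000 * 1000 / 200000
Delay = 5.0000 ms
Rounded to 2 dp = 5.00 ms

5.00


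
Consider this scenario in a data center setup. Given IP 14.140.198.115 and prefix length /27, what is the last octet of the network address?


Given: IP = 14.140.198.115, prefix = /27
Subnet mask = 255.255.255.224
Last octet of IP: 115
Last octet of mask: 224
Network last octet = 115 AND 224 = 96

96


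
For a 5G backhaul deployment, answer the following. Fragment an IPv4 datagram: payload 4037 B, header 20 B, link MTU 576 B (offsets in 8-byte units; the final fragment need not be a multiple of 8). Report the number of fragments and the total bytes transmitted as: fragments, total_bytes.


Max data per non-final fragment = floor((MTU - header)/8)*8 = floor((576 - 20)/8)*8 = floor(556/8)*8 = 552 B
Final fragment needs no 8-byte alignment: it can carry up to MTU - header = 556 B
Non-final fragments needed = ceil((payload - 556) / 552) = ceil(3481/552) = ceil(6.3062) = 7
Number of fragments = 7 + 1 = 8
Fragment sizes (data): 7 * 552 B + 173 B (last, 173 <= 556 OK)
Total bytes sent = payload + n_frags * header = 4037 + 8*20 = 4037 + 160 = 4197 B

8, 4197


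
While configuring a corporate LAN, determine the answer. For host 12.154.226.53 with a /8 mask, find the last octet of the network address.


Given: IP = 12.154.226.53, prefix = /8
Subnet mask = 255.0.0.0
Last octet of IP: 53
Last octet of mask: 0
Network last octet = 53 AND 0 = 0

0


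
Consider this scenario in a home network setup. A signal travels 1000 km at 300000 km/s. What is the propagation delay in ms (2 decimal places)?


Given: distance = 1000 km, speed = 300000 km/s
Delay = distance / speed = 1000 / 300000 seconds
Delay in ms = 1000 * 1000 / 300000
Delay = 3.3333 ms
Rounded to 2 dp = 3.33 ms

3.33


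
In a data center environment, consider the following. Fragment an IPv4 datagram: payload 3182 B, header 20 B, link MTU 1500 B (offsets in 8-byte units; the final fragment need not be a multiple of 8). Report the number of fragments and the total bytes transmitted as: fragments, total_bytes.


Max data per non-final fragment = floor((MTU - header)/8)*8 = floor((1500 - 20)/8)*8 = floor(1480/8)*8 = 1480 B
Final fragment needs no 8-byte alignment: it can carry up to MTU - header = 1480 B
Non-final fragments needed = ceil((payload - 1480) / 1480) = ceil(1702/1480) = ceil(1.1500) = 2
Number of fragments = 2 + 1 = 3
Fragment sizes (data): 2 * 1480 B + 222 B (last, 222 <= 1480 OK)
Total bytes sent = payload + n_frags * header = 3182 + 3*20 = 3182 + 60 = 3242 B

3, 3242


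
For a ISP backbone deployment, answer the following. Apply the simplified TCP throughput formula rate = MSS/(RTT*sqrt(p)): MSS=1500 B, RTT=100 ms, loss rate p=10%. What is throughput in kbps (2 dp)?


Given: MSS = 1500 bytes, RTT = 100 ms, loss = 10%
RTT in seconds = 100 / 1000 = 0.1
Loss rate = 10% = 0.1
sqrt(loss) = sqrt(0.1) = 0.316227766017
Throughput (bytes/s) = 1500 / (0.1 * 0.316227766017) = 47434.1649
Throughput (kbps) = 47434.1649 * 8 / 1000 = 379.473319 -> 379.47 kbps (2 dp)

379.47


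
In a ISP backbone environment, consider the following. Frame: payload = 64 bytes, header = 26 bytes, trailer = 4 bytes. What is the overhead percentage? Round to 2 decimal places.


Given: payload = 64 B, header = 26 B, trailer = 4 B
Overhead bytes = header + trailer = 26 + 4 = 30
Total frame = payload + overhead = 64 + 30 = 94
Overhead % = 30 / 94 * 100 = 31.9149% -> 31.91% (2 dp)

31.91


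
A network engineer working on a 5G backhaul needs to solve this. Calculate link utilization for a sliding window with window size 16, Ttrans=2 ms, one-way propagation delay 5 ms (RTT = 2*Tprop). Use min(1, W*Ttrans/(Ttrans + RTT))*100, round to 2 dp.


Given: W = 16, Ttrans = 2 ms, RTT = 10 ms (= 2 * Tprop, Tprop = 5 ms)
Cycle time = Ttrans + RTT = 2 + 10 = 12 ms (first packet sent until its ACK returns)
W * Ttrans = 16 * 2 = 32 ms of sending per cycle
W * Ttrans / (Ttrans + RTT) = 32 / 12 = 2.666667
U = min(1, 2.666667) = 1.000000
U% = 100.00%

100.00


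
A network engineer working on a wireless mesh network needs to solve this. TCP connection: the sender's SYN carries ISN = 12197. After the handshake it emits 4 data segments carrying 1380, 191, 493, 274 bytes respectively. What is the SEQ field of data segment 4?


The SYN occupies sequence number ISN = 12197, so the first data byte is ISN + 1 = 12198.
SEQ of data segment i = (ISN + 1) + sum of payload sizes of segments 1..i-1.
Segment 1: SEQ = 12198, payload = 1380 bytes
Segment 2: SEQ = 13578, payload = 191 bytes
Segment 3: SEQ = 13769, payload = 493 bytes
Segment 4: SEQ = 14262, payload = 274 bytes
SEQ of segment 4 = 12198 + 1380 + 191 + 493 = 14262

14262


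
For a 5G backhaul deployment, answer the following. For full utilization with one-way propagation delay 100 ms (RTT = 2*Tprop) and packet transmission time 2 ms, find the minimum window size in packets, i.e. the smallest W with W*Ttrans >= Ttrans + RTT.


Given: Ttrans = 2 ms, RTT = 200 ms (= 2 * Tprop, Tprop = 100 ms)
Time until first ACK returns = Ttrans + RTT = 2 + 200 = 202 ms
Need W * Ttrans >= Ttrans + RTT  ->  W >= (Ttrans + RTT) / Ttrans
(Ttrans + RTT) / Ttrans = 202 / 2 = 101
W_min = ceil(101) = 101

101


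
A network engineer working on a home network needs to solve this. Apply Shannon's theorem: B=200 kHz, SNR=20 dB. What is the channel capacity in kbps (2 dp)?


Given: B = 200 kHz, SNR = 20 dB
SNR linear = 10^(20/10) = 100
1 + SNR = 101
log2(101) = 6.6582114828
C = 200 * 1000 * 6.6582114828 = 1331642.2966 bps
C = 1331.642297 kbps -> 1331.64 kbps (2 dp)

1331.64


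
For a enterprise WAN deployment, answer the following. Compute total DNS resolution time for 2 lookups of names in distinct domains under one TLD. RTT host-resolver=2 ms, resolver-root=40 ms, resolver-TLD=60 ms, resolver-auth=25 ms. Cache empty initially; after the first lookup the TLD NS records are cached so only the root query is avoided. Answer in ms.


Lookup 1 (cold cache): local + root + TLD + auth = 2 + 40 + 60 + 25 = 127 ms
Lookups 2..2 (TLD NS cached -> skip root; new domain -> still ask TLD and auth): local + TLD + auth = 2 + 60 + 25 = 87 ms each
Remaining 1 lookups: 1 * 87 = 87 ms
Total = 127 + 87 = 214 ms

214


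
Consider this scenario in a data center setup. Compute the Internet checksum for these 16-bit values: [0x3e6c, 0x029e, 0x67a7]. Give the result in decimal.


Given words: [0x3e6c, 0x029e, 0x67a7]
Step 1: Sum all words
Raw sum = 15980 + 670 + 26535 = 43185
One's complement = ~43185 & 0xFFFF = 22350

22350


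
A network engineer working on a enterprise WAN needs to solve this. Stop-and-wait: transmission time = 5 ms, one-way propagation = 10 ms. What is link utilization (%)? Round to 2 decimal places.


Given: Ttrans = 5 ms, Tprop = 10 ms
RTT = 2 * Tprop = 2 * 10 = 20 ms
U = Ttrans / (Ttrans + RTT)
U = 5 / (5 + 20)
U = 5 / 25 = 0.2
U% = 20.00%

20.00


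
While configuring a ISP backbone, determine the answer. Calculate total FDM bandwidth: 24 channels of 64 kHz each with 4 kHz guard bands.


Given: 24 channels, 64 kHz each, guard = 4 kHz
Channel bandwidth = 24 * 64 = 1536 kHz
Guard bands = 23 gaps * 4 kHz = 92 kHz
Total = 1536 + 92 = 1628 kHz

1628


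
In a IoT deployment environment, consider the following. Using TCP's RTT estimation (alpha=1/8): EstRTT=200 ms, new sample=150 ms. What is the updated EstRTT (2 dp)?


Given: EstRTT = 200 ms, SampleRTT = 150 ms, alpha = 1/8
New EstRTT = (1 - alpha) * EstRTT + alpha * SampleRTT
(7/8) * 200 = 175
(1/8) * 150 = 18.75
New EstRTT = 175 + 18.75 = 193.75 ms -> 193.75 ms (2 dp)

193.75


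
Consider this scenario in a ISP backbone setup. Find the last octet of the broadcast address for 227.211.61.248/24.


Given: IP = 227.211.61.248, prefix = /24
Host bits = 32 - 24 = 8
Network last octet = 248 AND mask = 0
Host part size = 2^8 - 1 = 255
Broadcast last octet = 0 OR 255 = 255

255


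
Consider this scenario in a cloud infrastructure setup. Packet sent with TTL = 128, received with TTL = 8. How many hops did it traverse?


Given: initial TTL = 128, received TTL = 8
Hops = initial TTL - received TTL
Hops = 128 - 8 = 120

120


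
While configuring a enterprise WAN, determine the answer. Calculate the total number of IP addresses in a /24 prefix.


Given: CIDR prefix /24
Host bits = 32 - 24 = 8
Total addresses = 2^8 = 256

256


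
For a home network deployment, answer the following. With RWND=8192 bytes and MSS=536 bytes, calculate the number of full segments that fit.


Given: RWND = 8192 bytes, MSS = 536 bytes
Full segments = floor(RWND / MSS)
Full segments = floor(8192 / 536)
Full segments = floor(15.2836) = 15

15


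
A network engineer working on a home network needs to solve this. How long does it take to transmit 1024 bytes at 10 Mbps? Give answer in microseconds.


Given: packet = 1024 bytes, bandwidth = 10 Mbps
Packet in bits = 1024 * 8 = 8192 bits
Bandwidth = 10 * 10^6 = 10000000 bps
Time = 8192 / 10000000 seconds
Time in us = 8192 * 10^6 / 10000000 = 819.2

819.2


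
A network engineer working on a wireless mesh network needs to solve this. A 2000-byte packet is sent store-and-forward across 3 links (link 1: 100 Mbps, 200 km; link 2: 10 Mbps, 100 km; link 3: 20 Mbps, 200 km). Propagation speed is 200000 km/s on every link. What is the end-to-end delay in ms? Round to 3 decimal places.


Packet = 2000 bytes = 16000 bits. Store-and-forward: sum (t_trans + t_prop) per link.
Link 1: t_trans = 16000/(100*10^6) s = 0.1600 ms; t_prop = 200/200000 s = 1.0000 ms; subtotal = 1.1600 ms
Link 2: t_trans = 16000/(10*10^6) s = 1.6000 ms; t_prop = 100/200000 s = 0.5000 ms; subtotal = 2.1000 ms
Link 3: t_trans = 16000/(20*10^6) s = 0.8000 ms; t_prop = 200/200000 s = 1.0000 ms; subtotal = 1.8000 ms
End-to-end = 1.1600 + 2.1000 + 1.8000 = 5.0600 ms -> 5.060 ms (3 dp)

5.060


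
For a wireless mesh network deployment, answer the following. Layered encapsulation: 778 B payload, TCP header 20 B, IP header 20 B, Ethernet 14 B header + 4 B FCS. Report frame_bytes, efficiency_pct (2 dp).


TCP segment = 778 + 20 = 798 B
IP packet = 798 + 20 = 818 B
Ethernet frame = 818 + 14 + 4 = 836 B
Efficiency = app / frame = 778 / 836 = 0.930622 = 93.0622% -> 93.06% (2 dp)

836, 93.06


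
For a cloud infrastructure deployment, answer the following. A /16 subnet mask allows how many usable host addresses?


Given: subnet mask /16
Host bits = 32 - 16 = 16
Total addresses = 2^16 = 65536
Usable hosts = 65536 - 2 (network + broadcast) = 65534

65534


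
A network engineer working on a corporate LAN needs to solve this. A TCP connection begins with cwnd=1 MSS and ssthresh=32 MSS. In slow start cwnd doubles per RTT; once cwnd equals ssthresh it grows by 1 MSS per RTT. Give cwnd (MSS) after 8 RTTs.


RTT 0: cwnd = 1 MSS (initial)
RTT 1: cwnd = 2 MSS (slow start, doubled)
RTT 2: cwnd = 4 MSS (slow start, doubled)
RTT 3: cwnd = 8 MSS (slow start, doubled)
RTT 4: cwnd = 16 MSS (slow start, doubled)
RTT 5: cwnd = 32 MSS (slow start, doubled)
RTT 6: cwnd = 33 MSS (congestion avoidance, +1)
RTT 7: cwnd = 34 MSS (congestion avoidance, +1)
RTT 8: cwnd = 35 MSS (congestion avoidance, +1)

35


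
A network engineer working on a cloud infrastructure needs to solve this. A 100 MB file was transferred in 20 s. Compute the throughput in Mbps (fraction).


Given: file = 100 MB, time = 20 s
File in Mb = 100 * 8 = 800 Mb
Throughput = 800 / 20 Mbps
Throughput = 40 Mbps

40


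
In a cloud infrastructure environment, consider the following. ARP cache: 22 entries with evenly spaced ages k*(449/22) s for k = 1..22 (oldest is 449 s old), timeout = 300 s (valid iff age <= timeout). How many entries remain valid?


Ages are k * 449/22 s for k = 1..22 (spacing = 20.4091 s).
Entry k is valid iff k * 449/22 <= 300 iff k <= 22 * 300 / 449 = 14.6993
n_valid = floor(14.6993) = 14
(n_stale = 22 - 14 = 8)

14


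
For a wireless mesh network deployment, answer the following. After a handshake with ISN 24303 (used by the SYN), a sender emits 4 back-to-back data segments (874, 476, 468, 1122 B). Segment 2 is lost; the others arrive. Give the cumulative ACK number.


SYN uses sequence number 24303; first data byte = ISN + 1 = 24304.
Segment 1: SEQ = 24304, len = 874 B, covers [24304, 25177]
Segment 2: SEQ = 25178, len = 476 B, covers [25178, 25653] [LOST]
Segment 3: SEQ = 25654, len = 468 B, covers [25654, 26121]
Segment 4: SEQ = 26122, len = 1122 B, covers [26122, 27243]
In-order data received: bytes [24304, 25177] (segments 1..1).
Segment 2 missing -> gap begins at byte 25178; later segments buffered out of order.
Cumulative ACK = next expected in-order byte = 24304 + 874 = 25178

25178


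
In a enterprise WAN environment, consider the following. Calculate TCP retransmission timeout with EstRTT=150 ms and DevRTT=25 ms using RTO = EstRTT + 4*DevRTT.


Given: EstRTT = 150 ms, DevRTT = 25 ms
Timeout = EstRTT + 4 * DevRTT
4 * DevRTT = 4 * 25 = 100
Timeout = 150 + 100 = 250 ms

250


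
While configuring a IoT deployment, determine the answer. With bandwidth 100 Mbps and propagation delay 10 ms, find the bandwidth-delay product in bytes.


Given: bandwidth = 100 Mbps, delay = 10 ms
BDP in bits = 100 * 10^6 * 10 / 1000
BDP in bits = 1000000
BDP in bytes = 1000000 / 8 = 125000

125000


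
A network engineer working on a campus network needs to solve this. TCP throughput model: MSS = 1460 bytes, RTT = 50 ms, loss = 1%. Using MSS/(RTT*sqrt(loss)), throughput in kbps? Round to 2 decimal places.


Given: MSS = 1460 bytes, RTT = 50 ms, loss = 1%
RTT in seconds = 50 / 1000 = 0.05
Loss rate = 1% = 0.01
sqrt(loss) = sqrt(0.01) = 0.1
Throughput (bytes/s) = 1460 / (0.05 * 0.1) = 292000.0000
Throughput (kbps) = 292000.0000 * 8 / 1000 = 2336.000000 -> 2336.00 kbps (2 dp)

2336.00


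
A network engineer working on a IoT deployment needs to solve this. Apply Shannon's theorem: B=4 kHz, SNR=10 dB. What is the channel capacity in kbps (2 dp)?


Given: B = 4 kHz, SNR = 10 dB
SNR linear = 10^(10/10) = 10
1 + SNR = 11
log2(11) = 3.4594316186
C = 4 * 1000 * 3.4594316186 = 13837.7265 bps
C = 13.837726 kbps -> 13.84 kbps (2 dp)

13.84


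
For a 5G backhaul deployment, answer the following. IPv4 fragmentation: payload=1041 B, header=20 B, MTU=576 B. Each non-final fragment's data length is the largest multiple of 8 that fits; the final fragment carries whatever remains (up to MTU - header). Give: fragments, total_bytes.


Max data per non-final fragment = floor((MTU - header)/8)*8 = floor((576 - 20)/8)*8 = floor(556/8)*8 = 552 B
Final fragment needs no 8-byte alignment: it can carry up to MTU - header = 556 B
Non-final fragments needed = ceil((payload - 556) / 552) = ceil(485/552) = ceil(0.8786) = 1
Number of fragments = 1 + 1 = 2
Fragment sizes (data): 1 * 552 B + 489 B (last, 489 <= 556 OK)
Total bytes sent = payload + n_frags * header = 1041 + 2*20 = 1041 + 40 = 1081 B

2, 1081


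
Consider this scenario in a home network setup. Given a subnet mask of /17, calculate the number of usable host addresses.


Given: subnet mask /17
Host bits = 32 - 17 = 15
Total addresses = 2^15 = 32768
Usable hosts = 32768 - 2 (network + broadcast) = 32766

32766


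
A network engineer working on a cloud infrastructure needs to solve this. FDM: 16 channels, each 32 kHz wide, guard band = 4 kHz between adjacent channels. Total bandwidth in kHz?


Given: 16 channels, 32 kHz each, guard = 4 kHz
Channel bandwidth = 16 * 32 = 512 kHz
Guard bands = 15 gaps * 4 kHz = 60 kHz
Total = 512 + 60 = 572 kHz

572


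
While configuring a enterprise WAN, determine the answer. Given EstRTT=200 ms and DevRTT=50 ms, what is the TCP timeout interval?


Given: EstRTT = 200 ms, DevRTT = 50 ms
Timeout = EstRTT + 4 * DevRTT
4 * DevRTT = 4 * 50 = 200
Timeout = 200 + 200 = 400 ms

400


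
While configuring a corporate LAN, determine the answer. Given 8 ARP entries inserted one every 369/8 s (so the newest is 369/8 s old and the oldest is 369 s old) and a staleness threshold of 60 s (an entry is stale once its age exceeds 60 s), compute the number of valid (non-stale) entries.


Ages are k * 369/8 s for k = 1..8 (spacing = 46.1250 s).
Entry k is valid iff k * 369/8 <= 60 iff k <= 8 * 60 / 369 = 1.3008
n_valid = floor(1.3008) = 1
(n_stale = 8 - 1 = 7)

1


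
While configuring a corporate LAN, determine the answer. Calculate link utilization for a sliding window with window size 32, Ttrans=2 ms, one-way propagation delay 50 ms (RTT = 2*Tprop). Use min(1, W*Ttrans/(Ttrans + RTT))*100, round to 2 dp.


Given: W = 32, Ttrans = 2 ms, RTT = 100 ms (= 2 * Tprop, Tprop = 50 ms)
Cycle time = Ttrans + RTT = 2 + 100 = 102 ms (first packet sent until its ACK returns)
W * Ttrans = 32 * 2 = 64 ms of sending per cycle
W * Ttrans / (Ttrans + RTT) = 64 / 102 = 0.627451
U = min(1, 0.627451) = 0.627451
U% = 62.75%

62.75


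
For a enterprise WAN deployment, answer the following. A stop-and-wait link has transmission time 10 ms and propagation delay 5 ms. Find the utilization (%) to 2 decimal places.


Given: Ttrans = 10 ms, Tprop = 5 ms
RTT = 2 * Tprop = 2 * 5 = 10 ms
U = Ttrans / (Ttrans + RTT)
U = 10 / (10 + 10)
U = 10 / 20 = 0.5
U% = 50.00%

50.00


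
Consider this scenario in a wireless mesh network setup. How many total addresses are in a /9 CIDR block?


Given: CIDR prefix /9
Host bits = 32 - 9 = 23
Total addresses = 2^23 = 8388608

8388608


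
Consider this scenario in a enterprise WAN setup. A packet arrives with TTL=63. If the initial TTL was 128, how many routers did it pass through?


Given: initial TTL = 128, received TTL = 63
Hops = initial TTL - received TTL
Hops = 128 - 63 = 65

65


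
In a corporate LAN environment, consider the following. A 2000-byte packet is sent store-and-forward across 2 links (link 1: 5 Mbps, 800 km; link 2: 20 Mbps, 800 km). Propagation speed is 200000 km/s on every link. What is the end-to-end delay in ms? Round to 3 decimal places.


Packet = 2000 bytes = 16000 bits. Store-and-forward: sum (t_trans + t_prop) per link.
Link 1: t_trans = 16000/(5*10^6) s = 3.2000 ms; t_prop = 800/200000 s = 4.0000 ms; subtotal = 7.2000 ms
Link 2: t_trans = 16000/(20*10^6) s = 0.8000 ms; t_prop = 800/200000 s = 4.0000 ms; subtotal = 4.8000 ms
End-to-end = 7.2000 + 4.8000 = 12.0000 ms -> 12.000 ms (3 dp)

12.000


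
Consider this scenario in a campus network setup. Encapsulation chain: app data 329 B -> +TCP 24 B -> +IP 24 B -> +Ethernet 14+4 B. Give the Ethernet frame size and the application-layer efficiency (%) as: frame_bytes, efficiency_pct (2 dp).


TCP segment = 329 + 24 = 353 B
IP packet = 353 + 24 = 377 B
Ethernet frame = 377 + 14 + 4 = 395 B
Efficiency = app / frame = 329 / 395 = 0.832911 = 83.2911% -> 83.29% (2 dp)

395, 83.29


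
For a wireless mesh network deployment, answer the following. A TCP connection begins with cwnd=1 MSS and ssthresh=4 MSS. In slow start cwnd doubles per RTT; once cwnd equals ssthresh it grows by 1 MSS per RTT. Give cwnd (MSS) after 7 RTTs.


RTT 0: cwnd = 1 MSS (initial)
RTT 1: cwnd = 2 MSS (slow start, doubled)
RTT 2: cwnd = 4 MSS (slow start, doubled)
RTT 3: cwnd = 5 MSS (congestion avoidance, +1)
RTT 4: cwnd = 6 MSS (congestion avoidance, +1)
RTT 5: cwnd = 7 MSS (congestion avoidance, +1)
RTT 6: cwnd = 8 MSS (congestion avoidance, +1)
RTT 7: cwnd = 9 MSS (congestion avoidance, +1)

9


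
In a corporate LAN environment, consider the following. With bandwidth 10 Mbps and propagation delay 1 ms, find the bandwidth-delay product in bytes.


Given: bandwidth = 10 Mbps, delay = 1 ms
BDP in bits = 10 * 10^6 * 1 / 1000
BDP in bits = 10000
BDP in bytes = 10000 / 8 = 1250

1250


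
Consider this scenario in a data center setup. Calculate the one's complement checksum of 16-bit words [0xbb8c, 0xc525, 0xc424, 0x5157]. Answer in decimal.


Given words: [0xbb8c, 0xc525, 0xc424, 0x5157]
Step 1: Sum all words
Raw sum = 48012 + 50469 + 50212 + 20823 = 169516
Step 2: Fold carry: (38444 + 2) = 38446
One's complement = ~38446 & 0xFFFF = 27089

27089


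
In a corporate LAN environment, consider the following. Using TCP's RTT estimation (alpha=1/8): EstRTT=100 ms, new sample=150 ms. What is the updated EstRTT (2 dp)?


Given: EstRTT = 100 ms, SampleRTT = 150 ms, alpha = 1/8
New EstRTT = (1 - alpha) * EstRTT + alpha * SampleRTT
(7/8) * 100 = 87.5
(1/8) * 150 = 18.75
New EstRTT = 87.5 + 18.75 = 106.25 ms -> 106.25 ms (2 dp)

106.25


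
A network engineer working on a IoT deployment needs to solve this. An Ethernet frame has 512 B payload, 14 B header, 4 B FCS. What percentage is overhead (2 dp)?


Given: payload = 512 B, header = 14 B, trailer = 4 B
Overhead bytes = header + trailer = 14 + 4 = 18
Total frame = payload + overhead = 512 + 18 = 530
Overhead % = 18 / 530 * 100 = 3.3962% -> 3.40% (2 dp)

3.40


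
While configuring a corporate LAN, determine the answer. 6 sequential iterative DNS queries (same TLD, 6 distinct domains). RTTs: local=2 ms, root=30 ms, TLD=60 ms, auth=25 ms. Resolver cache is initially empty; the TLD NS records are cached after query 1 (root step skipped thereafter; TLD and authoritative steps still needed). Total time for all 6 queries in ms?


Lookup 1 (cold cache): local + root + TLD + auth = 2 + 30 + 60 + 25 = 117 ms
Lookups 2..6 (TLD NS cached -> skip root; new domain -> still ask TLD and auth): local + TLD + auth = 2 + 60 + 25 = 87 ms each
Remaining 5 lookups: 5 * 87 = 435 ms
Total = 117 + 435 = 552 ms

552


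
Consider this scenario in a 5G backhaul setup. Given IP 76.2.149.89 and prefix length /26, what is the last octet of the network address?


Given: IP = 76.2.149.89, prefix = /26
Subnet mask = 255.255.255.192
Last octet of IP: 89
Last octet of mask: 192
Network last octet = 89 AND 192 = 64

64


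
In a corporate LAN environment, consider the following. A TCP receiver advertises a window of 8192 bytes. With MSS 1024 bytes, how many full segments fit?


Given: RWND = 8192 bytes, MSS = 1024 bytes
Full segments = floor(RWND / MSS)
Full segments = floor(8192 / 1024)
Full segments = floor(8.0) = 8

8


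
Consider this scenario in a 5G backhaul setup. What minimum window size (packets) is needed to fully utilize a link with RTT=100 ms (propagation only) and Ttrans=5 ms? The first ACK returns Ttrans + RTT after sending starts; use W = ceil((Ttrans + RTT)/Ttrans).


Given: Ttrans = 5 ms, RTT = 100 ms (= 2 * Tprop, Tprop = 50 ms)
Time until first ACK returns = Ttrans + RTT = 5 + 100 = 105 ms
Need W * Ttrans >= Ttrans + RTT  ->  W >= (Ttrans + RTT) / Ttrans
(Ttrans + RTT) / Ttrans = 105 / 5 = 21
W_min = ceil(21) = 21

21


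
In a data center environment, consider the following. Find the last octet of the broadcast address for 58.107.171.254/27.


Given: IP = 58.107.171.254, prefix = /27
Host bits = 32 - 27 = 5
Network last octet = 254 AND mask = 224
Host part size = 2^5 - 1 = 31
Broadcast last octet = 224 OR 31 = 255

255


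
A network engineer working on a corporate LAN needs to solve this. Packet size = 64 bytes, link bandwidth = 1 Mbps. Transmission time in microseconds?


Given: packet = 64 bytes, bandwidth = 1 Mbps
Packet in bits = 64 * 8 = 512 bits
Bandwidth = 1 * 10^6 = 1000000 bps
Time = 512 / 1000000 seconds
Time in us = 512 * 10^6 / 1000000 = 512

512


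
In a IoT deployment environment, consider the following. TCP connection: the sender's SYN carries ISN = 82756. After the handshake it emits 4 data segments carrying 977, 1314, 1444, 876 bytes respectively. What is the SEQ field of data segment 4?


The SYN occupies sequence number ISN = 82756, so the first data byte is ISN + 1 = 82757.
SEQ of data segment i = (ISN + 1) + sum of payload sizes of segments 1..i-1.
Segment 1: SEQ = 82757, payload = 977 bytes
Segment 2: SEQ = 83734, payload = 1314 bytes
Segment 3: SEQ = 85048, payload = 1444 bytes
Segment 4: SEQ = 86492, payload = 876 bytes
SEQ of segment 4 = 82757 + 977 + 1314 + 1444 = 86492

86492


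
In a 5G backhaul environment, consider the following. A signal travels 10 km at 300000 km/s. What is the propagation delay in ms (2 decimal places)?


Given: distance = 10 km, speed = 300000 km/s
Delay = distance / speed = 10 / 300000 seconds
Delay in ms = 10 * 1000 / 300000
Delay = 0.0333 ms
Rounded to 2 dp = 0.03 ms

0.03


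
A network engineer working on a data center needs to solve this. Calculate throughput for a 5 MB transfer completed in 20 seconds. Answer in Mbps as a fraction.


Given: file = 5 MB, time = 20 s
File in Mb = 5 * 8 = 40 Mb
Throughput = 40 / 20 Mbps
Throughput = 2 Mbps

2


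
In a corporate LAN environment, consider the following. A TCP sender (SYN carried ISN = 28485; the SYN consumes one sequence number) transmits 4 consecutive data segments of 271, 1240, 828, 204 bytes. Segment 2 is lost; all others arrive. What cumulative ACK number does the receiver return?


SYN uses sequence number 28485; first data byte = ISN + 1 = 28486.
Segment 1: SEQ = 28486, len = 271 B, covers [28486, 28756]
Segment 2: SEQ = 28757, len = 1240 B, covers [28757, 29996] [LOST]
Segment 3: SEQ = 29997, len = 828 B, covers [29997, 30824]
Segment 4: SEQ = 30825, len = 204 B, covers [30825, 31028]
In-order data received: bytes [28486, 28756] (segments 1..1).
Segment 2 missing -> gap begins at byte 28757; later segments buffered out of order.
Cumulative ACK = next expected in-order byte = 28486 + 271 = 28757

28757


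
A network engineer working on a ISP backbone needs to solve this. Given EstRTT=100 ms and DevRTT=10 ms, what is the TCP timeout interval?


Given: EstRTT = 100 ms, DevRTT = 10 ms
Timeout = EstRTT + 4 * DevRTT
4 * DevRTT = 4 * 10 = 40
Timeout = 100 + 40 = 140 ms

140


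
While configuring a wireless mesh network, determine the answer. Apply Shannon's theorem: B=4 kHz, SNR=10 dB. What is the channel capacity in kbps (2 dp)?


Given: B = 4 kHz, SNR = 10 dB
SNR linear = 10^(10/10) = 10
1 + SNR = 11
log2(11) = 3.4594316186
C = 4 * 1000 * 3.4594316186 = 13837.7265 bps
C = 13.837726 kbps -> 13.84 kbps (2 dp)

13.84


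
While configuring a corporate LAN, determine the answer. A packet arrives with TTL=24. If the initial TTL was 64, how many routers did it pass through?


Given: initial TTL = 64, received TTL = 24
Hops = initial TTL - received TTL
Hops = 64 - 24 = 40

40


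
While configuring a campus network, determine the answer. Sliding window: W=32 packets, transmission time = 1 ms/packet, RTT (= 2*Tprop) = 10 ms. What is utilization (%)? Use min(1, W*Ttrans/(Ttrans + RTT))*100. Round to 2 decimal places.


Given: W = 32, Ttrans = 1 ms, RTT = 10 ms (= 2 * Tprop, Tprop = 5 ms)
Cycle time = Ttrans + RTT = 1 + 10 = 11 ms (first packet sent until its ACK returns)
W * Ttrans = 32 * 1 = 32 ms of sending per cycle
W * Ttrans / (Ttrans + RTT) = 32 / 11 = 2.909091
U = min(1, 2.909091) = 1.000000
U% = 100.00%

100.00


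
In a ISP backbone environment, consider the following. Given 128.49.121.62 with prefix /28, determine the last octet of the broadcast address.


Given: IP = 128.49.121.62, prefix = /28
Host bits = 32 - 28 = 4
Network last octet = 62 AND mask = 48
Host part size = 2^4 - 1 = 15
Broadcast last octet = 48 OR 15 = 63

63


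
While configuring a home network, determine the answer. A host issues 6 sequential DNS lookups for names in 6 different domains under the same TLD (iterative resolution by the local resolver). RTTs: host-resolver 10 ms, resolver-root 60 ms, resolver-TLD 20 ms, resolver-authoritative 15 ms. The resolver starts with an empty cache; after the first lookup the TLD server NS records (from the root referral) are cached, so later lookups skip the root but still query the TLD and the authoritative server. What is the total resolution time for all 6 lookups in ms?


Lookup 1 (cold cache): local + root + TLD + auth = 10 + 60 + 20 + 15 = 105 ms
Lookups 2..6 (TLD NS cached -> skip root; new domain -> still ask TLD and auth): local + TLD + auth = 10 + 20 + 15 = 45 ms each
Remaining 5 lookups: 5 * 45 = 225 ms
Total = 105 + 225 = 330 ms

330
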